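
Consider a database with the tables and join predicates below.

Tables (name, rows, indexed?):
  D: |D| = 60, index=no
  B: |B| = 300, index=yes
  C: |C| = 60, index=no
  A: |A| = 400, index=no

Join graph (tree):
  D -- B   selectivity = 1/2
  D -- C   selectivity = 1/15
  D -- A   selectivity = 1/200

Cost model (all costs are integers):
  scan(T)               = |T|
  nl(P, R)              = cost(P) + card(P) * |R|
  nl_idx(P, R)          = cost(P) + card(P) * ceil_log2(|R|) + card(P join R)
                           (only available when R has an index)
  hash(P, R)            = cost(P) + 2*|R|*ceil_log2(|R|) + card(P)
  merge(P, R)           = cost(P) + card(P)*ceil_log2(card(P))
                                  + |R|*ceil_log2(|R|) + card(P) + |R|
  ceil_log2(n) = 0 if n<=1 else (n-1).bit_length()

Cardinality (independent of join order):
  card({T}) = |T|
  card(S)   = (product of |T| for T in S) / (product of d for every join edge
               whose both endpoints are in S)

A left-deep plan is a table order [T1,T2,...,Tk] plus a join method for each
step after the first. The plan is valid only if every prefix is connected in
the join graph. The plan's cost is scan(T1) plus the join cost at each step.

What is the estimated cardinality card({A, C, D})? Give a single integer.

480

Tables in S: A(400), C(60), D(60)
Edges inside S: D-C(d=15), D-A(d=200)
numerator = 400 * 60 * 60 = 1440000
denominator = 15 * 200 = 3000
card(S) = 1440000 / 3000 = 480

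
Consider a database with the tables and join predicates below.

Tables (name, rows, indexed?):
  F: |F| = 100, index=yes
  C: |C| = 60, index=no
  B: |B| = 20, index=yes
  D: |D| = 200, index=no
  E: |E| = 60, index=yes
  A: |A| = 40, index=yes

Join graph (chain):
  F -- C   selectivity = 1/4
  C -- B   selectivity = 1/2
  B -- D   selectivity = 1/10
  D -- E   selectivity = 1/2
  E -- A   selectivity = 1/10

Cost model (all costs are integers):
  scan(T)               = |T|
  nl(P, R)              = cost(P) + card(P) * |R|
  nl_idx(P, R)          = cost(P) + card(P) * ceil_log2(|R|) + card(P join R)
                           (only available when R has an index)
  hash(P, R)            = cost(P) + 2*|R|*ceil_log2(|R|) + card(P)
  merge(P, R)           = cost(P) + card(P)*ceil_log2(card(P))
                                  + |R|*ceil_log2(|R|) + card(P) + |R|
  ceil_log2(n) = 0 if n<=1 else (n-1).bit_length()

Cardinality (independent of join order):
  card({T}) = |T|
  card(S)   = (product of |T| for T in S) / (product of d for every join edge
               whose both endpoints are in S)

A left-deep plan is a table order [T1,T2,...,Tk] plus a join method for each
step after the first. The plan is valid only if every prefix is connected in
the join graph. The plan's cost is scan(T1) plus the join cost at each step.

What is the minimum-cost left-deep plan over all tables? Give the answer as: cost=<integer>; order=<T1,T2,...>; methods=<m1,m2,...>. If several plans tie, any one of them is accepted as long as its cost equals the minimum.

Selinger DP (subsets sized 1..n):
  {F}: scan cost=100, card=100
  {C}: scan cost=60, card=60
  {B}: scan cost=20, card=20
  {D}: scan cost=200, card=200
  {E}: scan cost=60, card=60
  {A}: scan cost=40, card=40
  {CF}: card=1500; try (C,hash)→920, (F,merge)→1280, (C,merge)→1320, (F,hash)→1520, (F,nl_idx)→1980, (F,nl)→6060 …(+1); best=920 via (C,hash)
  {BC}: card=600; try (B,hash)→320, (C,merge)→560, (B,merge)→600, (C,hash)→760, (B,nl_idx)→960, (C,nl)→1220 …(+1); best=320 via (B,hash)
  {BD}: card=400; try (B,hash)→600, (B,nl_idx)→1600, (D,merge)→1940, (B,merge)→2120, (D,hash)→3240, (D,nl)→4020 …(+1); best=600 via (B,hash)
  {DE}: card=6000; try (E,hash)→1120, (D,merge)→2280, (E,merge)→2420, (D,hash)→3320, (E,nl_idx)→7400, (D,nl)→12060 …(+1); best=1120 via (E,hash)
  {AE}: card=240; try (E,nl_idx)→520, (A,hash)→600, (A,nl_idx)→660, (E,merge)→740, (A,merge)→760, (E,hash)→800 …(+2); best=520 via (E,nl_idx)
  {BCF}: card=15000; try (F,hash)→2320, (B,hash)→2620, (F,merge)→7720, (B,merge)→19040, (F,nl_idx)→19520, (B,nl_idx)→23420 …(+2); best=2320 via (F,hash)
  {BCD}: card=12000; try (C,hash)→1720, (D,hash)→4120, (C,merge)→5020, (D,merge)→8720, (C,nl)→24600, (D,nl)→120320; best=1720 via (C,hash)
  {BDE}: card=12000; try (E,hash)→1720, (E,merge)→5020, (B,hash)→7320, (E,nl_idx)→15000, (E,nl)→24600, (B,nl_idx)→43120 …(+2); best=1720 via (E,hash)
  {ADE}: card=24000; try (D,hash)→3960, (D,merge)→4480, (A,hash)→7600, (D,nl)→48520, (A,nl_idx)→61120, (A,merge)→85400 …(+1); best=3960 via (D,hash)
  {BCDF}: card=300000; try (F,hash)→15120, (D,hash)→20520, (F,merge)→182520, (D,merge)→229120, (F,nl_idx)→385720, (F,nl)→1201720 …(+1); best=15120 via (F,hash)
  {BCDE}: card=360000; try (E,hash)→14440, (C,hash)→14440, (E,merge)→182140, (C,merge)→182140, (E,nl_idx)→433720, (E,nl)→721720 …(+1); best=14440 via (E,hash)
  {ABDE}: card=48000; try (A,hash)→14200, (B,hash)→28160, (A,nl_idx)→121720, (B,nl_idx)→171960, (A,merge)→182000, (B,merge)→388080 …(+2); best=14200 via (A,hash)
  {BCDEF}: card=9000000; try (E,hash)→315840, (F,hash)→375840, (E,merge)→6015540, (F,merge)→7215240, (E,nl_idx)→10815120, (F,nl_idx)→11534440 …(+2); best=315840 via (E,hash)
  {ABCDE}: card=1440000; try (C,hash)→62920, (A,hash)→374920, (C,merge)→830620, (C,nl)→2894200, (A,nl_idx)→3614440, (A,merge)→7214720 …(+1); best=62920 via (C,hash)
  {ABCDEF}: card=36000000; try (F,hash)→1504320, (A,hash)→9316320, (F,merge)→31743720, (F,nl_idx)→46142920, (A,nl_idx)→90315840, (F,nl)→144062920 …(+2); best=1504320 via (F,hash)

cost=1504320; order=D,B,E,A,C,F; methods=hash,hash,hash,hash,hash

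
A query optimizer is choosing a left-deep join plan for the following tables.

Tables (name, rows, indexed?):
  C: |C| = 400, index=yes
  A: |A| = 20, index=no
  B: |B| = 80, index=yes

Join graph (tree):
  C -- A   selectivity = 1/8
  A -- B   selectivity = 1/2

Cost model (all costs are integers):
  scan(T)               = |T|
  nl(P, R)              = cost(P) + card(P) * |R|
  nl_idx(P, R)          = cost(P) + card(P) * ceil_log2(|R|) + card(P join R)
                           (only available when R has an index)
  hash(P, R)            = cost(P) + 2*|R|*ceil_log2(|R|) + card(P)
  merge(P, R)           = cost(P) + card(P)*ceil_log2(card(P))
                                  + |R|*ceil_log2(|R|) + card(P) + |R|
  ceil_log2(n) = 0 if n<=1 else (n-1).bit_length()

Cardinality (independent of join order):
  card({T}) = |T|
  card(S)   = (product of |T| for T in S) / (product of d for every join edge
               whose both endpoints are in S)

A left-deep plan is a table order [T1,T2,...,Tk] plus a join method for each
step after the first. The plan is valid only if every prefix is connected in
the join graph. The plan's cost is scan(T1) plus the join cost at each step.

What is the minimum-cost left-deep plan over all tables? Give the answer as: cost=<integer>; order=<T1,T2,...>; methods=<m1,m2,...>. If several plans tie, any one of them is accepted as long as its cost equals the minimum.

Selinger DP (subsets sized 1..n):
  {C}: scan cost=400, card=400
  {A}: scan cost=20, card=20
  {B}: scan cost=80, card=80
  {AC}: card=1000; try (A,hash)→1000, (C,nl_idx)→1200, (C,merge)→4140, (A,merge)→4520, (C,hash)→7240, (C,nl)→8020 …(+1); best=1000 via (A,hash)
  {AB}: card=800; try (A,hash)→360, (B,merge)→780, (A,merge)→840, (B,nl_idx)→960, (B,hash)→1160, (B,nl)→1620 …(+1); best=360 via (A,hash)
  {ABC}: card=40000; try (B,hash)→3120, (C,hash)→8360, (B,merge)→12640, (C,merge)→13160, (C,nl_idx)→47560, (B,nl_idx)→48000 …(+2); best=3120 via (B,hash)

cost=3120; order=C,A,B; methods=hash,hash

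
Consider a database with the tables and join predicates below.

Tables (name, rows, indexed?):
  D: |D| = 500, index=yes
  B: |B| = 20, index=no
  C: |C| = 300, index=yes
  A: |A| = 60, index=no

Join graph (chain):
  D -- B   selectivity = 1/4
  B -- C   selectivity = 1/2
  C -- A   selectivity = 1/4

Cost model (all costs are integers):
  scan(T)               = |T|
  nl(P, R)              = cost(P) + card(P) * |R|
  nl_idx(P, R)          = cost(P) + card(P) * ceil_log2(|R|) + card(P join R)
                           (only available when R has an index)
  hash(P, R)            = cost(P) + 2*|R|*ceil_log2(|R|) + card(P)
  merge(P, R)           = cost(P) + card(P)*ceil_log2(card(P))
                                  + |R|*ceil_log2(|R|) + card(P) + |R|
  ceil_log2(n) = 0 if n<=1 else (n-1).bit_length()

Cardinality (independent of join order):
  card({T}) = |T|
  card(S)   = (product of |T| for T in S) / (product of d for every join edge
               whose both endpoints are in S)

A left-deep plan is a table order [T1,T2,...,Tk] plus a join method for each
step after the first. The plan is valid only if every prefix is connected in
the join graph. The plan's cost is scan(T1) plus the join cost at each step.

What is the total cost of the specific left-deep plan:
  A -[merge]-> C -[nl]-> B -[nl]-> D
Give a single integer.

22593480

step 1: scan A: cost=60, card=60
step 2: join C via merge
    card(P join C) = 60*300/(4) = 4500
    cost = 60 + 60*6 + 300*9 + 60 + 300 = 3480
step 3: join B via nl
    card(P join B) = 4500*20/(2) = 45000
    cost = 3480 + 4500*20 = 93480
step 4: join D via nl
    card(P join D) = 45000*500/(4) = 5625000
    cost = 93480 + 45000*500 = 22593480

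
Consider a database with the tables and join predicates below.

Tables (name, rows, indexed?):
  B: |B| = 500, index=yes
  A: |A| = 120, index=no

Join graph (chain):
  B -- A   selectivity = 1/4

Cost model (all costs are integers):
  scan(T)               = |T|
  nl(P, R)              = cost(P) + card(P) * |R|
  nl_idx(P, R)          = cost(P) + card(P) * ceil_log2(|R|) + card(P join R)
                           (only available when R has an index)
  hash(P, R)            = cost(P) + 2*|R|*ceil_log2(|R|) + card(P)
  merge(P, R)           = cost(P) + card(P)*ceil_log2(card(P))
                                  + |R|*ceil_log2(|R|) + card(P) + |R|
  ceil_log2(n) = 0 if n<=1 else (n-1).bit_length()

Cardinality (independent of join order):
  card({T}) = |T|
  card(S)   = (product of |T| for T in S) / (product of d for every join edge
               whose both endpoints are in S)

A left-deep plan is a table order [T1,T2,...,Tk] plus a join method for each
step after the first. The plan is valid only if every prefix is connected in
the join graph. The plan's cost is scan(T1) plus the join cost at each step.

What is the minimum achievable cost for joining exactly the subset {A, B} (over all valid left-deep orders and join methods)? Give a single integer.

2680

Selinger DP over subsets of {A,B}:
  {B}: scan cost=500, card=500
  {A}: scan cost=120, card=120
  {AB}: card=15000; try (A,hash)→2680, (B,merge)→6080, (A,merge)→6460, (B,hash)→9240, (B,nl_idx)→16200, (B,nl)→60120 …(+1); best=2680 via (A,hash)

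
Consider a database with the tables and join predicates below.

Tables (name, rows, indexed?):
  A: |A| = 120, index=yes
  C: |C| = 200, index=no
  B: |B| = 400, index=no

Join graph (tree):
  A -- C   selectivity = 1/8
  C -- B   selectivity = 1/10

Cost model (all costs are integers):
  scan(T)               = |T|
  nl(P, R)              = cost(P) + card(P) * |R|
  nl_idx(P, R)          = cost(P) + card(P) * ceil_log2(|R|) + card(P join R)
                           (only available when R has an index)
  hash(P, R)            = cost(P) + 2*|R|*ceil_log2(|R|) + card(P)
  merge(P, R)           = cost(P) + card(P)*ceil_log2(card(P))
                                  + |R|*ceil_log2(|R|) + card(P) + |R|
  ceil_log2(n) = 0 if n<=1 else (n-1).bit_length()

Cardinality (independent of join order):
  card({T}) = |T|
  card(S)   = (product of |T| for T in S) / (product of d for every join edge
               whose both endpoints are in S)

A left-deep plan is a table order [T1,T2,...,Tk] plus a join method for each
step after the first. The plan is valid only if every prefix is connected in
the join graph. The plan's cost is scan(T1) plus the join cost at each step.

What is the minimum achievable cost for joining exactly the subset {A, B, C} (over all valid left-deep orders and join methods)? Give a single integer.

12280

Selinger DP over subsets of {A,B,C}:
  {A}: scan cost=120, card=120
  {C}: scan cost=200, card=200
  {B}: scan cost=400, card=400
  {AC}: card=3000; try (A,hash)→2080, (C,merge)→2880, (A,merge)→2960, (C,hash)→3440, (A,nl_idx)→4600, (C,nl)→24120 …(+1); best=2080 via (A,hash)
  {BC}: card=8000; try (C,hash)→4000, (B,merge)→6000, (C,merge)→6200, (B,hash)→7600, (B,nl)→80200, (C,nl)→80400; best=4000 via (C,hash)
  {ABC}: card=120000; try (B,hash)→12280, (A,hash)→13680, (B,merge)→45080, (A,merge)→116960, (A,nl_idx)→180000, (A,nl)→964000 …(+1); best=12280 via (B,hash)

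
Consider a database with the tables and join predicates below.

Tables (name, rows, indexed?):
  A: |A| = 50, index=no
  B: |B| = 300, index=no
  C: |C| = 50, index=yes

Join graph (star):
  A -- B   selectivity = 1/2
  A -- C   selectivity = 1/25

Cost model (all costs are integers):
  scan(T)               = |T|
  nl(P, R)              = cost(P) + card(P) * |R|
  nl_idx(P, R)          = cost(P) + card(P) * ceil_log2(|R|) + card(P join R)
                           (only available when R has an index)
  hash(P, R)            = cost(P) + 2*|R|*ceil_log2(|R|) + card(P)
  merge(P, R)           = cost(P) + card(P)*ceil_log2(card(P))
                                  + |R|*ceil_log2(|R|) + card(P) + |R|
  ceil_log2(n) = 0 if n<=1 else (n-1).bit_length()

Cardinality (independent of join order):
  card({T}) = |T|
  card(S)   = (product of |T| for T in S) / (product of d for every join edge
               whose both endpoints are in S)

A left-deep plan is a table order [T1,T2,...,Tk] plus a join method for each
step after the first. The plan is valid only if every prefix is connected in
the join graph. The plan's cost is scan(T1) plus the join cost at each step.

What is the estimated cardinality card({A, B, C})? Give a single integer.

Tables in S: A(50), B(300), C(50)
Edges inside S: A-B(d=2), A-C(d=25)
numerator = 50 * 300 * 50 = 750000
denominator = 2 * 25 = 50
card(S) = 750000 / 50 = 15000

15000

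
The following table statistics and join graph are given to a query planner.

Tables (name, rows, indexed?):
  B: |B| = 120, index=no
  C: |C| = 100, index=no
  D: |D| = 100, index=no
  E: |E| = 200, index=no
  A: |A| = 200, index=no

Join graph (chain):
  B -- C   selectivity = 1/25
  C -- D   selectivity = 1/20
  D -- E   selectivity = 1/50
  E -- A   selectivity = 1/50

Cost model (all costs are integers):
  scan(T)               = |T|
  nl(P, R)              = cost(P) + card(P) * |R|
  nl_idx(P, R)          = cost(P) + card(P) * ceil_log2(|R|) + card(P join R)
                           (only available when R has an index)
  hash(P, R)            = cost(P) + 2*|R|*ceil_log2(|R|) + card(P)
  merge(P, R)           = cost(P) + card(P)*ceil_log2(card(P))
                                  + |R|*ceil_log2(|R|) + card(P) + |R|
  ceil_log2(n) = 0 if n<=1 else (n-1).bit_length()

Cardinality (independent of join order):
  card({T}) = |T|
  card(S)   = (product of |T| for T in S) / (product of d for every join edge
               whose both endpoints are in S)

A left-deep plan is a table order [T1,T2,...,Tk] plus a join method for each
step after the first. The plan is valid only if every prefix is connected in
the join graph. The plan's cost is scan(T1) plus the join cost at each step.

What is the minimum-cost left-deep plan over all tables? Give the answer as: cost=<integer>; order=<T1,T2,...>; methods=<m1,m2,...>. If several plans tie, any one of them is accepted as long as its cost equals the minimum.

cost=18080; order=E,D,A,C,B; methods=hash,hash,hash,hash

Selinger DP (subsets sized 1..n):
  {B}: scan cost=120, card=120
  {C}: scan cost=100, card=100
  {D}: scan cost=100, card=100
  {E}: scan cost=200, card=200
  {A}: scan cost=200, card=200
  {BC}: card=480; try (C,hash)→1640, (B,merge)→1860, (C,merge)→1880, (B,hash)→1880, (B,nl)→12100, (C,nl)→12120; best=1640 via (C,hash)
  {CD}: card=500; try (D,hash)→1600, (C,hash)→1600, (D,merge)→1700, (C,merge)→1700, (D,nl)→10100, (C,nl)→10100; best=1600 via (D,hash)
  {DE}: card=400; try (D,hash)→1800, (E,merge)→2700, (D,merge)→2800, (E,hash)→3400, (E,nl)→20100, (D,nl)→20200; best=1800 via (D,hash)
  {AE}: card=800; try (E,hash)→3600, (A,hash)→3600, (E,merge)→3800, (A,merge)→3800, (E,nl)→40200, (A,nl)→40200; best=3600 via (E,hash)
  {BCD}: card=2400; try (D,hash)→3520, (B,hash)→3780, (D,merge)→7240, (B,merge)→7560, (D,nl)→49640, (B,nl)→61600; best=3520 via (D,hash)
  {CDE}: card=2000; try (C,hash)→3600, (E,hash)→5300, (C,merge)→6600, (E,merge)→8400, (C,nl)→41800, (E,nl)→101600; best=3600 via (C,hash)
  {ADE}: card=1600; try (A,hash)→5400, (D,hash)→5800, (A,merge)→7600, (D,merge)→13200, (A,nl)→81800, (D,nl)→83600; best=5400 via (A,hash)
  {BCDE}: card=9600; try (B,hash)→7280, (E,hash)→9120, (B,merge)→28560, (E,merge)→36520, (B,nl)→243600, (E,nl)→483520; best=7280 via (B,hash)
  {ACDE}: card=8000; try (C,hash)→8400, (A,hash)→8800, (C,merge)→25400, (A,merge)→29400, (C,nl)→165400, (A,nl)→403600; best=8400 via (C,hash)
  {ABCDE}: card=38400; try (B,hash)→18080, (A,hash)→20080, (B,merge)→121360, (A,merge)→153080, (B,nl)→968400, (A,nl)→1927280; best=18080 via (B,hash)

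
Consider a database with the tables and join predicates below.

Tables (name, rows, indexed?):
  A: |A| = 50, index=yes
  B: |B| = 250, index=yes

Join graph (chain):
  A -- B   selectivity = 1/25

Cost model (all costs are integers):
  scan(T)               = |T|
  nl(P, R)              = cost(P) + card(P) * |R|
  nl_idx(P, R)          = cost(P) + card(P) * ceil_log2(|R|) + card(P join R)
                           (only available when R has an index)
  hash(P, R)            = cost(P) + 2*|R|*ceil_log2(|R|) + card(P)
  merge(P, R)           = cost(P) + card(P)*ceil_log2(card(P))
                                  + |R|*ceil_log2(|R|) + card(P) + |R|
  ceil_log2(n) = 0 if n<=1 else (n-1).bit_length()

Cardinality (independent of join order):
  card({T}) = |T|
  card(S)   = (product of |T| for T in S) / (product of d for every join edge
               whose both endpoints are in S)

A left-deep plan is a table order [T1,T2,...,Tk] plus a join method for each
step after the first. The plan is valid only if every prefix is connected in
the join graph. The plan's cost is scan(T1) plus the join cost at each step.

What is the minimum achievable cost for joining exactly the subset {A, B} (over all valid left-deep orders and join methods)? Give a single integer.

950

Selinger DP over subsets of {A,B}:
  {A}: scan cost=50, card=50
  {B}: scan cost=250, card=250
  {AB}: card=500; try (B,nl_idx)→950, (A,hash)→1100, (A,nl_idx)→2250, (B,merge)→2650, (A,merge)→2850, (B,hash)→4100 …(+2); best=950 via (B,nl_idx)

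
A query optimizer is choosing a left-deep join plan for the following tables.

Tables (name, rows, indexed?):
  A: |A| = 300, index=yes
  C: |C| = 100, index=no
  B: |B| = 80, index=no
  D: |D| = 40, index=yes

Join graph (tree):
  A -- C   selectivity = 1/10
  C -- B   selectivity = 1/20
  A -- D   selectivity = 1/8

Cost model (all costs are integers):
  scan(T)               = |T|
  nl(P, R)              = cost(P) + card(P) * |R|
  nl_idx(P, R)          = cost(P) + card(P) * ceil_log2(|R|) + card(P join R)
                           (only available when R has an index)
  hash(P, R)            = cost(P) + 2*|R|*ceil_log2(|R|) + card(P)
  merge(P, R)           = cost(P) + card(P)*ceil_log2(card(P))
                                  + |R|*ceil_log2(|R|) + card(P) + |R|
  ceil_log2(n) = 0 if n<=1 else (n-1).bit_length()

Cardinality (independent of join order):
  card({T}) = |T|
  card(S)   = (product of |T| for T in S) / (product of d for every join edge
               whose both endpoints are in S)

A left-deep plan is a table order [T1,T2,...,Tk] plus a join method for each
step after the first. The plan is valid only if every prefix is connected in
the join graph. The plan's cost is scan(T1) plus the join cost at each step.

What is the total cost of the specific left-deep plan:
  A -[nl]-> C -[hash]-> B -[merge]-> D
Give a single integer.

214700

step 1: scan A: cost=300, card=300
step 2: join C via nl
    card(P join C) = 300*100/(10) = 3000
    cost = 300 + 300*100 = 30300
step 3: join B via hash
    card(P join B) = 3000*80/(20) = 12000
    cost = 30300 + 2*80*7 + 3000 = 34420
step 4: join D via merge
    card(P join D) = 12000*40/(8) = 60000
    cost = 34420 + 12000*14 + 40*6 + 12000 + 40 = 214700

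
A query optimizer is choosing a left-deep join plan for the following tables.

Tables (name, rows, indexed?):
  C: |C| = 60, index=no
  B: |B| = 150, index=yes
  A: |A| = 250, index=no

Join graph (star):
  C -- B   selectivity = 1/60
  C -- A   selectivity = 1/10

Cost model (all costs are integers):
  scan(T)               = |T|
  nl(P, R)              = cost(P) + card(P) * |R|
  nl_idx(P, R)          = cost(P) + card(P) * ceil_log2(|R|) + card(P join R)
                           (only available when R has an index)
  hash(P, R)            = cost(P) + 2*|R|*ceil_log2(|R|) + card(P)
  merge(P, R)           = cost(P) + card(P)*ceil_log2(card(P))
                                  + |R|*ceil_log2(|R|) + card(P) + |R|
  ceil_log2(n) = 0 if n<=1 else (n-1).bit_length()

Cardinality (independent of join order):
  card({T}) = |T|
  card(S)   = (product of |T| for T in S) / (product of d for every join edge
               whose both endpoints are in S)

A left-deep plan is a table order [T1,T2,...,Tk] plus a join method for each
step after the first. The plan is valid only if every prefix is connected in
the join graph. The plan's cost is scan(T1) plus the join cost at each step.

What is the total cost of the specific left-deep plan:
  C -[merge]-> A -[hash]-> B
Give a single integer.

6630

step 1: scan C: cost=60, card=60
step 2: join A via merge
    card(P join A) = 60*250/(10) = 1500
    cost = 60 + 60*6 + 250*8 + 60 + 250 = 2730
step 3: join B via hash
    card(P join B) = 1500*150/(60) = 3750
    cost = 2730 + 2*150*8 + 1500 = 6630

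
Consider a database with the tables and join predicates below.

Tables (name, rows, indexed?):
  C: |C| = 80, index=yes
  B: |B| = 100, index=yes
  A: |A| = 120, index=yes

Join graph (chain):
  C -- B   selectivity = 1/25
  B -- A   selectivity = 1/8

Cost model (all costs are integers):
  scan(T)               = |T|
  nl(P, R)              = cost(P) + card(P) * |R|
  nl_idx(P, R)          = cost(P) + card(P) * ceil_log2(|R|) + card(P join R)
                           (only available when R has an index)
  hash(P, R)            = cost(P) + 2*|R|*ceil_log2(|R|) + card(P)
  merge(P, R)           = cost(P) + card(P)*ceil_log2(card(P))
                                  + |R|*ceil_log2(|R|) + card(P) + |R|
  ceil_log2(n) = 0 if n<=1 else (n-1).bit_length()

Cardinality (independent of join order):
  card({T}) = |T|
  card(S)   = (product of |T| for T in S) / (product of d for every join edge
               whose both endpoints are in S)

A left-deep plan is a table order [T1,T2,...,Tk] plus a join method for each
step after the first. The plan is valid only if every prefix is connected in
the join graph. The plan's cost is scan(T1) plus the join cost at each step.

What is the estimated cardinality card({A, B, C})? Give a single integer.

Tables in S: A(120), B(100), C(80)
Edges inside S: C-B(d=25), B-A(d=8)
numerator = 120 * 100 * 80 = 960000
denominator = 25 * 8 = 200
card(S) = 960000 / 200 = 4800

4800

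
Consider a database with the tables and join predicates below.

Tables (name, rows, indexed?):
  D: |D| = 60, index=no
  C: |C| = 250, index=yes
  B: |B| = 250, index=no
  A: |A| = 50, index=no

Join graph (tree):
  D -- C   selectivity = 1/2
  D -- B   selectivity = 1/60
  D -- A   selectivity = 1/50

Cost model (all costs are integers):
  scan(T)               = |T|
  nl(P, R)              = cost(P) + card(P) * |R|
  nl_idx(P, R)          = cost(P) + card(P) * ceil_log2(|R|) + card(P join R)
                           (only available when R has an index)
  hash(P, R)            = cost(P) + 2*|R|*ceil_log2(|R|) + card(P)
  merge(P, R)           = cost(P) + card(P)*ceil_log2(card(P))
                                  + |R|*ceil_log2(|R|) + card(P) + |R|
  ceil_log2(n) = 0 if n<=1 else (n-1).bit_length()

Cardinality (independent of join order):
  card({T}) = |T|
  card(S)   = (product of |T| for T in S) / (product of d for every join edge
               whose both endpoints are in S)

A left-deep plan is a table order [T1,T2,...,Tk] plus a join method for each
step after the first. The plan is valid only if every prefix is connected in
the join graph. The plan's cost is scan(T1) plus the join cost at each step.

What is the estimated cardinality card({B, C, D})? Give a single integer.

Tables in S: B(250), C(250), D(60)
Edges inside S: D-C(d=2), D-B(d=60)
numerator = 250 * 250 * 60 = 3750000
denominator = 2 * 60 = 120
card(S) = 3750000 / 120 = 31250

31250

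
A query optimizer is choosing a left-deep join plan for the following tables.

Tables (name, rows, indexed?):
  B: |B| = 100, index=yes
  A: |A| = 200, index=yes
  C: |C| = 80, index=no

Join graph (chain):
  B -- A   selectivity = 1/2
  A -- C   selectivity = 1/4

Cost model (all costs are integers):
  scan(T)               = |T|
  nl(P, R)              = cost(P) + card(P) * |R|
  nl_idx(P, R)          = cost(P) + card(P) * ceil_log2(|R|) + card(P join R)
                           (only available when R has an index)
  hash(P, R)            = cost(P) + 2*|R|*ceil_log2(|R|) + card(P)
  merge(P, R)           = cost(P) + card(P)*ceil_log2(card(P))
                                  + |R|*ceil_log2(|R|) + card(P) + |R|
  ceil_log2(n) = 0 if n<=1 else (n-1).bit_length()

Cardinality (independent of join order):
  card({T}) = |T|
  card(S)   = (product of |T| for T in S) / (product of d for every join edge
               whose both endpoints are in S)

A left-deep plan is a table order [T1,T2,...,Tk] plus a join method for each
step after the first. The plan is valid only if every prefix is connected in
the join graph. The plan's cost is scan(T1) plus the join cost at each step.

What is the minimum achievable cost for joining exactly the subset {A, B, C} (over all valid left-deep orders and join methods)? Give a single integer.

6920

Selinger DP over subsets of {A,B,C}:
  {B}: scan cost=100, card=100
  {A}: scan cost=200, card=200
  {C}: scan cost=80, card=80
  {AB}: card=10000; try (B,hash)→1800, (A,merge)→2700, (B,merge)→2800, (A,hash)→3400, (A,nl_idx)→10900, (B,nl_idx)→11600 …(+2); best=1800 via (B,hash)
  {AC}: card=4000; try (C,hash)→1520, (A,merge)→2520, (C,merge)→2640, (A,hash)→3360, (A,nl_idx)→4720, (A,nl)→16080 …(+1); best=1520 via (C,hash)
  {ABC}: card=200000; try (B,hash)→6920, (C,hash)→12920, (B,merge)→54320, (C,merge)→152440, (B,nl_idx)→229520, (B,nl)→401520 …(+1); best=6920 via (B,hash)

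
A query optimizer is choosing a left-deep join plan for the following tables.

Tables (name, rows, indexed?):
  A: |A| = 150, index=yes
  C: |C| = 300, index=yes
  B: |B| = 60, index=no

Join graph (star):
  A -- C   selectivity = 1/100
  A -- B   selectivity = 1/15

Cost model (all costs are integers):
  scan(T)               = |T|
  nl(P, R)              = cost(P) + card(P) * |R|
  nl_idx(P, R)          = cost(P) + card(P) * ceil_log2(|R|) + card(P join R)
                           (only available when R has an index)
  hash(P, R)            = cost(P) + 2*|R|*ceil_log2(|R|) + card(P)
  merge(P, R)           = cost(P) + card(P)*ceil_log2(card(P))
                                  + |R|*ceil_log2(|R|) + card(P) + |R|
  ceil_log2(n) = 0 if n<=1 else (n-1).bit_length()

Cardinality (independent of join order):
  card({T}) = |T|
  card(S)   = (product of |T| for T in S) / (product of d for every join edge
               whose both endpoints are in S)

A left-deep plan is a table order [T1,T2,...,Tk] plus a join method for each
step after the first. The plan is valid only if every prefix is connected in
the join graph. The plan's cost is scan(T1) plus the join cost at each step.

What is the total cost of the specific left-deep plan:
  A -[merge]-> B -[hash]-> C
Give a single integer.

7920

step 1: scan A: cost=150, card=150
step 2: join B via merge
    card(P join B) = 150*60/(15) = 600
    cost = 150 + 150*8 + 60*6 + 150 + 60 = 1920
step 3: join C via hash
    card(P join C) = 600*300/(100) = 1800
    cost = 1920 + 2*300*9 + 600 = 7920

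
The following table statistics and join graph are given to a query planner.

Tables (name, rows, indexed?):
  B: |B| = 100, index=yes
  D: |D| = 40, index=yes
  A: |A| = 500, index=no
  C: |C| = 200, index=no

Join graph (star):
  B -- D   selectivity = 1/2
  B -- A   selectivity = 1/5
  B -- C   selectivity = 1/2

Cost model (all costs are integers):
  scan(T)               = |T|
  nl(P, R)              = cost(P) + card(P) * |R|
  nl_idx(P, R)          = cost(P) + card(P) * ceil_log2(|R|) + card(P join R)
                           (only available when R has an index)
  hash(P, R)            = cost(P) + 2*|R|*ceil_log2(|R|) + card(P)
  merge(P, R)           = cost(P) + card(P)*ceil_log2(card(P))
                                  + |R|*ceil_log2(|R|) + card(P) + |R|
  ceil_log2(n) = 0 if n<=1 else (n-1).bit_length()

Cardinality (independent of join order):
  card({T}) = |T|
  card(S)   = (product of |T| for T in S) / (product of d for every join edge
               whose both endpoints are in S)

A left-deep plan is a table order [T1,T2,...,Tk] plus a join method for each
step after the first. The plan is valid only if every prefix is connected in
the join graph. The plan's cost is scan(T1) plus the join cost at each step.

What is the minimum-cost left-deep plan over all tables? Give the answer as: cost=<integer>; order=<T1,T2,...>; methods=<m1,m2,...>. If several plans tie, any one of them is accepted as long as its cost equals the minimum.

cost=214880; order=B,D,A,C; methods=hash,hash,hash

Selinger DP (subsets sized 1..n):
  {B}: scan cost=100, card=100
  {D}: scan cost=40, card=40
  {A}: scan cost=500, card=500
  {C}: scan cost=200, card=200
  {BD}: card=2000; try (D,hash)→680, (B,merge)→1120, (D,merge)→1180, (B,hash)→1480, (B,nl_idx)→2320, (D,nl_idx)→2700 …(+2); best=680 via (D,hash)
  {AB}: card=10000; try (B,hash)→2400, (A,merge)→5900, (B,merge)→6300, (A,hash)→9200, (B,nl_idx)→14000, (A,nl)→50100 …(+1); best=2400 via (B,hash)
  {BC}: card=10000; try (B,hash)→1800, (C,merge)→2700, (B,merge)→2800, (C,hash)→3400, (B,nl_idx)→11600, (C,nl)→20100 …(+1); best=1800 via (B,hash)
  {ABD}: card=200000; try (A,hash)→11680, (D,hash)→12880, (A,merge)→29680, (D,merge)→152680, (D,nl_idx)→262400, (D,nl)→402400 …(+1); best=11680 via (A,hash)
  {BCD}: card=200000; try (C,hash)→5880, (D,hash)→12280, (C,merge)→26480, (D,merge)→152080, (D,nl_idx)→261800, (C,nl)→400680 …(+1); best=5880 via (C,hash)
  {ABC}: card=1000000; try (C,hash)→15600, (A,hash)→20800, (C,merge)→154200, (A,merge)→156800, (C,nl)→2002400, (A,nl)→5001800; best=15600 via (C,hash)
  {ABCD}: card=20000000; try (C,hash)→214880, (A,hash)→214880, (D,hash)→1016080, (A,merge)→3810880, (C,merge)→3813480, (D,merge)→21015880 …(+4); best=214880 via (C,hash)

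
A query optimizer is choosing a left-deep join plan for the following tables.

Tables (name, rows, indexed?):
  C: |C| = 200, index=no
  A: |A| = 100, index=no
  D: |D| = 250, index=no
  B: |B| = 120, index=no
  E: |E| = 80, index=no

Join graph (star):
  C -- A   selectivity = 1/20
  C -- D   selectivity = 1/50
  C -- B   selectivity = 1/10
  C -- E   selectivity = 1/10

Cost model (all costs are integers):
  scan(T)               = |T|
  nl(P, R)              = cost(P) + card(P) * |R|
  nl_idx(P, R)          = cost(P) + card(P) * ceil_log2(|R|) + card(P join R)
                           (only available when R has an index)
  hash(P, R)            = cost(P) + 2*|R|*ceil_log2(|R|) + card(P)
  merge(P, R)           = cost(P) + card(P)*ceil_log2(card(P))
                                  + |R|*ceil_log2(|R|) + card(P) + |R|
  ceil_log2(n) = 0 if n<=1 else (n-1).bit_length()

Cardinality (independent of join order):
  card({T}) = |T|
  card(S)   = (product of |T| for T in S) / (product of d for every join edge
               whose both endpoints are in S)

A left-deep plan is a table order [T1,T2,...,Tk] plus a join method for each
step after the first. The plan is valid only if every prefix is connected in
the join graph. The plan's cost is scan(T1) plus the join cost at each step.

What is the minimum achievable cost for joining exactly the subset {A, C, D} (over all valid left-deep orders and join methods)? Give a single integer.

6100

Selinger DP over subsets of {A,C,D}:
  {C}: scan cost=200, card=200
  {A}: scan cost=100, card=100
  {D}: scan cost=250, card=250
  {AC}: card=1000; try (A,hash)→1800, (C,merge)→2700, (A,merge)→2800, (C,hash)→3400, (C,nl)→20100, (A,nl)→20200; best=1800 via (A,hash)
  {CD}: card=1000; try (C,hash)→3700, (D,merge)→4250, (C,merge)→4300, (D,hash)→4400, (D,nl)→50200, (C,nl)→50250; best=3700 via (C,hash)
  {ACD}: card=5000; try (A,hash)→6100, (D,hash)→6800, (D,merge)→15050, (A,merge)→15500, (A,nl)→103700, (D,nl)→251800; best=6100 via (A,hash)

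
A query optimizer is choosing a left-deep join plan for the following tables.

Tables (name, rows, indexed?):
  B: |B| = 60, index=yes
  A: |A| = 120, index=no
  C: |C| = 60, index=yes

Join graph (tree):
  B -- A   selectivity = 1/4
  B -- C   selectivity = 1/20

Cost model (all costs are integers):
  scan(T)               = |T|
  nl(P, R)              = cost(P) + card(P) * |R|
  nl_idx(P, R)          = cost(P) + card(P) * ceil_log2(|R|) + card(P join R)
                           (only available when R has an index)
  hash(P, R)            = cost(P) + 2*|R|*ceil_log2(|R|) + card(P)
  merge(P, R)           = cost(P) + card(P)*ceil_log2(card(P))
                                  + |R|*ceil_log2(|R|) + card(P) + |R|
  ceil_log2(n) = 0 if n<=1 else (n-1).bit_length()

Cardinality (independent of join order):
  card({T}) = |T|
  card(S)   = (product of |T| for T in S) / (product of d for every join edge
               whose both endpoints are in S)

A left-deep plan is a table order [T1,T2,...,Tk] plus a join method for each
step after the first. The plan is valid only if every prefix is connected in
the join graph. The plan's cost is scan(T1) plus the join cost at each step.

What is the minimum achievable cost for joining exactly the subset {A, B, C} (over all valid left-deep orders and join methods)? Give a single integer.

Selinger DP over subsets of {A,B,C}:
  {B}: scan cost=60, card=60
  {A}: scan cost=120, card=120
  {C}: scan cost=60, card=60
  {AB}: card=1800; try (B,hash)→960, (A,merge)→1440, (B,merge)→1500, (A,hash)→1800, (B,nl_idx)→2640, (A,nl)→7260 …(+1); best=960 via (B,hash)
  {BC}: card=180; try (C,nl_idx)→600, (B,nl_idx)→600, (C,hash)→840, (B,hash)→840, (C,merge)→900, (B,merge)→900 …(+2); best=600 via (C,nl_idx)
  {ABC}: card=5400; try (A,hash)→2460, (A,merge)→3180, (C,hash)→3480, (C,nl_idx)→17160, (A,nl)→22200, (C,merge)→22980 …(+1); best=2460 via (A,hash)

2460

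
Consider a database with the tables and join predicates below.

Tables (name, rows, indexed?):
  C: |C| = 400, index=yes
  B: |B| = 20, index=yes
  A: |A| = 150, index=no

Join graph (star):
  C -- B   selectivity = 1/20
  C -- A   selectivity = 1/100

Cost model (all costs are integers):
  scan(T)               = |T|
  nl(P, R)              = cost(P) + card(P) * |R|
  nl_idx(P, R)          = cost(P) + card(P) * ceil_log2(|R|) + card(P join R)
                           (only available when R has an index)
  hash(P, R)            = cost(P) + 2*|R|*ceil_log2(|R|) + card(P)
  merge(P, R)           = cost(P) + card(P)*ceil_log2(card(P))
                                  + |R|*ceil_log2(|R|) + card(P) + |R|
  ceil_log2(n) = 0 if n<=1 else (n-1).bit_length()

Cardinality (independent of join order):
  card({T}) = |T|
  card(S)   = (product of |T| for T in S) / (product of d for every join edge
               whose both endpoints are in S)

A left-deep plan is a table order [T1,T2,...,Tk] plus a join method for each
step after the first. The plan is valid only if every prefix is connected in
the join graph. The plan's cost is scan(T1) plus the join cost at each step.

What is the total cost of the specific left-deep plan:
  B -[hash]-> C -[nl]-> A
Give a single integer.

67240

step 1: scan B: cost=20, card=20
step 2: join C via hash
    card(P join C) = 20*400/(20) = 400
    cost = 20 + 2*400*9 + 20 = 7240
step 3: join A via nl
    card(P join A) = 400*150/(100) = 600
    cost = 7240 + 400*150 = 67240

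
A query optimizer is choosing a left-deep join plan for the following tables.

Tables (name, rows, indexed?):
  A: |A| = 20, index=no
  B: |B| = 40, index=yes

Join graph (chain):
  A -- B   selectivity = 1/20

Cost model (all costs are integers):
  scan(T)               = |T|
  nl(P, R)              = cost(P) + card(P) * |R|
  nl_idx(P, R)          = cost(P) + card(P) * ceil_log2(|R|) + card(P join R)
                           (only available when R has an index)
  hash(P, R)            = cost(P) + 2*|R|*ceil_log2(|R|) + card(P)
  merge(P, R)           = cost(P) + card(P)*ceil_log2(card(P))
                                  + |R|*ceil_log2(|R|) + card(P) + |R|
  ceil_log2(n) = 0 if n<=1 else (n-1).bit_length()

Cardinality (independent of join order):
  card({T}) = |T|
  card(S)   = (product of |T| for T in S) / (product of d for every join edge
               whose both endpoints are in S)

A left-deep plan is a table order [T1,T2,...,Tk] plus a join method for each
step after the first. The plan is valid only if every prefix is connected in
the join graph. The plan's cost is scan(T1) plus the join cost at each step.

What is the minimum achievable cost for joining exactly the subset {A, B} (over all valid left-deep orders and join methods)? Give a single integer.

180

Selinger DP over subsets of {A,B}:
  {A}: scan cost=20, card=20
  {B}: scan cost=40, card=40
  {AB}: card=40; try (B,nl_idx)→180, (A,hash)→280, (B,merge)→420, (A,merge)→440, (B,hash)→520, (B,nl)→820 …(+1); best=180 via (B,nl_idx)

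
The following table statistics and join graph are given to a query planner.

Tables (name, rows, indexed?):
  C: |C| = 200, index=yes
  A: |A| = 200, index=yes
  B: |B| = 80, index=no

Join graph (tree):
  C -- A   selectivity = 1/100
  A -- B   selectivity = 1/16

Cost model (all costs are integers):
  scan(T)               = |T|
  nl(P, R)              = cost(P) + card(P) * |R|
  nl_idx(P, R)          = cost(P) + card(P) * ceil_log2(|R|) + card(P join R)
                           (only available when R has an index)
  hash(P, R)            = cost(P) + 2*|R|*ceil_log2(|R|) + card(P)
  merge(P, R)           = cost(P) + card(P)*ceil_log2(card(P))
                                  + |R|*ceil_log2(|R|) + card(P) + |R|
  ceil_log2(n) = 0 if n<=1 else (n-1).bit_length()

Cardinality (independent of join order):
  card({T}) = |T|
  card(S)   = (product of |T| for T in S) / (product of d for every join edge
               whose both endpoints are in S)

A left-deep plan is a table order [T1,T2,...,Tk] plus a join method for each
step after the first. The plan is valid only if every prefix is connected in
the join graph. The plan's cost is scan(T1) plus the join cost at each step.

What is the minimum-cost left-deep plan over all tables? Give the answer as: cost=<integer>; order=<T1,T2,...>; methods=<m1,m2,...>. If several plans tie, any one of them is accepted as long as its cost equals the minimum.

Selinger DP (subsets sized 1..n):
  {C}: scan cost=200, card=200
  {A}: scan cost=200, card=200
  {B}: scan cost=80, card=80
  {AC}: card=400; try (C,nl_idx)→2200, (A,nl_idx)→2200, (C,hash)→3600, (A,hash)→3600, (C,merge)→3800, (A,merge)→3800 …(+2); best=2200 via (C,nl_idx)
  {AB}: card=1000; try (B,hash)→1520, (A,nl_idx)→1720, (A,merge)→2520, (B,merge)→2640, (A,hash)→3360, (A,nl)→16080 …(+1); best=1520 via (B,hash)
  {ABC}: card=2000; try (B,hash)→3720, (C,hash)→5720, (B,merge)→6840, (C,nl_idx)→11520, (C,merge)→14320, (B,nl)→34200 …(+1); best=3720 via (B,hash)

cost=3720; order=A,C,B; methods=nl_idx,hash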